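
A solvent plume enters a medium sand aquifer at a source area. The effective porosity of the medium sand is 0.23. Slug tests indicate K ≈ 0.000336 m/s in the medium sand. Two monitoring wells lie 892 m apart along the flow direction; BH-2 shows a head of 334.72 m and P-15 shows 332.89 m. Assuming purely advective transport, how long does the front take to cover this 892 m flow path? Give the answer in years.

9.43

Convert K: 0.000336 m/s × 86400 = 29.03 m/day.
Hydraulic gradient i = (334.72 − 332.89) / 892 = 1.83 / 892 = 0.002052.
Darcy flux q = K · i = 29.03 × 0.002052 = 0.05956 m/day.
Seepage velocity v = q / n_e = 0.05956 / 0.23 = 0.2589 m/day.
Travel time t = L / v = 892 / 0.2589 = 3445 days = 9.431 years.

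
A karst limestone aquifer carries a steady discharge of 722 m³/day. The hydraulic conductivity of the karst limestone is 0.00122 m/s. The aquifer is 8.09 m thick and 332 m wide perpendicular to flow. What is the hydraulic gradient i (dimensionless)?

0.00255

Convert K: 0.00122 m/s × 86400 = 105.4 m/day.
Cross-sectional area A = 332 × 8.09 = 2686 m².
From Q = K·A·i, i = Q / (K·A) = 722 / (105.4 × 2686) = 0.002550.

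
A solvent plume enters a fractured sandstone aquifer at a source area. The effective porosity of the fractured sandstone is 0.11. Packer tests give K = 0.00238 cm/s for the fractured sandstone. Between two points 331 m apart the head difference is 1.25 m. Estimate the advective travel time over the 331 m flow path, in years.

Convert K: 0.00238 cm/s × 864 = 2.056 m/day.
Hydraulic gradient i = Δh / L = 1.25 / 331 = 0.003776.
Darcy flux q = K · i = 2.056 × 0.003776 = 0.007766 m/day.
Seepage velocity v = q / n_e = 0.007766 / 0.11 = 0.07060 m/day.
Travel time t = L / v = 331 / 0.07060 = 4689 days = 12.84 years.

12.8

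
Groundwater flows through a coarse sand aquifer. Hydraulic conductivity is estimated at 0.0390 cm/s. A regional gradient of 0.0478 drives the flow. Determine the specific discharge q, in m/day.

Convert K: 0.0390 cm/s × 864 = 33.70 m/day.
Hydraulic gradient i = 0.0478.
Specific discharge q = K · i = 33.70 × 0.04780 = 1.611 m/day.

1.61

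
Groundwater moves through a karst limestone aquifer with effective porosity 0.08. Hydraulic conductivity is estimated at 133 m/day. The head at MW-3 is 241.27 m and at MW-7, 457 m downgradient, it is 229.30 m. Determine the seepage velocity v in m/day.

43.5

Hydraulic gradient i = (241.27 − 229.30) / 457 = 11.97 / 457 = 0.02619.
Darcy flux q = K · i = 133.0 × 0.02619 = 3.484 m/day.
Seepage velocity v = q / n_e = 3.484 / 0.08 = 43.55 m/day.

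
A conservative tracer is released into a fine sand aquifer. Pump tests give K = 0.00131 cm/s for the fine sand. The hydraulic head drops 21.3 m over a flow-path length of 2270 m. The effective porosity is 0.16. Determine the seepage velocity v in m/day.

Convert K: 0.00131 cm/s × 864 = 1.132 m/day.
Hydraulic gradient i = Δh / L = 21.3 / 2270 = 0.009383.
Darcy flux q = K · i = 1.132 × 0.009383 = 0.01062 m/day.
Seepage velocity v = q / n_e = 0.01062 / 0.16 = 0.06638 m/day.

0.0664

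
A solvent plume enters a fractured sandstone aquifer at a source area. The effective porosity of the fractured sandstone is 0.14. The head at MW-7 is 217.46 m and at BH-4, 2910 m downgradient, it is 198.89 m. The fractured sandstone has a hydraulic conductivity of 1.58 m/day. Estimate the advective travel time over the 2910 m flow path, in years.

111

Hydraulic gradient i = (217.46 − 198.89) / 2910 = 18.57 / 2910 = 0.006381.
Darcy flux q = K · i = 1.580 × 0.006381 = 0.01008 m/day.
Seepage velocity v = q / n_e = 0.01008 / 0.14 = 0.07202 m/day.
Travel time t = L / v = 2910 / 0.07202 = 40406 days = 110.6 years.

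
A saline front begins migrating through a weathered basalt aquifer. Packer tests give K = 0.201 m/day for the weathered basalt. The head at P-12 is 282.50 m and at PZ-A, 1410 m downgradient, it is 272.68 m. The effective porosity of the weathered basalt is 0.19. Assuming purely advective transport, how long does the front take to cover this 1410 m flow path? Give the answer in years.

Hydraulic gradient i = (282.50 − 272.68) / 1410 = 9.82 / 1410 = 0.006965.
Darcy flux q = K · i = 0.2010 × 0.006965 = 0.001400 m/day.
Seepage velocity v = q / n_e = 0.001400 / 0.19 = 0.007368 m/day.
Travel time t = L / v = 1410 / 0.007368 = 1.914e+05 days = 524.0 years.

524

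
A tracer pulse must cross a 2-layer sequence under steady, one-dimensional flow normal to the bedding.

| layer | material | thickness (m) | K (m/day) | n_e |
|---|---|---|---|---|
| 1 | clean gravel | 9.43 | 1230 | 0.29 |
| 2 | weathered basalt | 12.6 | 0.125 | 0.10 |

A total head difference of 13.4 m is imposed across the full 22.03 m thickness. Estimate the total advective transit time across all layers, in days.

With flow normal to the layers, continuity requires the same specific discharge q through every layer.
Σ(b_i/K_i) = 9.43/1230 + 12.6/0.125 = 100.8 d.
q = Δh / Σ(b_i/K_i) = 13.4 / 100.8 = 0.1329 m/day.
In each layer the seepage velocity is v_i = q/n_i, so the layer transit time is t_i = b_i·n_i / q:
  layer 1 (clean gravel): t_1 = 9.43 × 0.29 / 0.1329 = 20.57 d
  layer 2 (weathered basalt): t_2 = 12.6 × 0.10 / 0.1329 = 9.479 d
Total t = Σ t_i = 30.05 days.

30.1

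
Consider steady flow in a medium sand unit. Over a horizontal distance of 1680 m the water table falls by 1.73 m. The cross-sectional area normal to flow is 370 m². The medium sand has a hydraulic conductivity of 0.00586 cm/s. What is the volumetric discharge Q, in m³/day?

1.93

Convert K: 0.00586 cm/s × 864 = 5.063 m/day.
Hydraulic gradient i = Δh / L = 1.73 / 1680 = 0.001030.
Darcy's law: Q = K · A · i = 5.063 × 370.0 × 0.001030 = 1.929 m³/day.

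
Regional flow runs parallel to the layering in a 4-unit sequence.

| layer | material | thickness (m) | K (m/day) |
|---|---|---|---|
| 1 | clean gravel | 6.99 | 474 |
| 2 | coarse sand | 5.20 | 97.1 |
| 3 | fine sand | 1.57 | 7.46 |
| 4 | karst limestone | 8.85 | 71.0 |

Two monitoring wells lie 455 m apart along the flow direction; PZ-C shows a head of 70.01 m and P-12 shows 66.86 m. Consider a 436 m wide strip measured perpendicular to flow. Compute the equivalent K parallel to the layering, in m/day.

197

Flow is parallel to layering, so each bed carries its own Darcy discharge and the transmissivities add.
Σ(K_i·b_i) = 474×6.99 + 97.1×5.20 + 7.46×1.57 + 71.0×8.85 = 4458 m²/day.
Total thickness b = 22.61 m, so K_eq = Σ(K_i·b_i)/b = 197.2 m/day.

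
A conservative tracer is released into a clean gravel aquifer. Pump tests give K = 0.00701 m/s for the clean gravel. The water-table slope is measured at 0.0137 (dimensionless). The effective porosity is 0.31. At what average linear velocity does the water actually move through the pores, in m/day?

26.8

Convert K: 0.00701 m/s × 86400 = 605.7 m/day.
Hydraulic gradient i = 0.0137.
Darcy flux q = K · i = 605.7 × 0.01370 = 8.298 m/day.
Seepage velocity v = q / n_e = 8.298 / 0.31 = 26.77 m/day.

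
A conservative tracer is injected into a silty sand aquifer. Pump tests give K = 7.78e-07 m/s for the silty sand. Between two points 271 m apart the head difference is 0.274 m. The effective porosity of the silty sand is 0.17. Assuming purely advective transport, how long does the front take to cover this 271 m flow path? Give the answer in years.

1860

Convert K: 7.78e-07 m/s × 86400 = 0.06722 m/day.
Hydraulic gradient i = Δh / L = 0.274 / 271 = 0.001011.
Darcy flux q = K · i = 0.06722 × 0.001011 = 6.796e-05 m/day.
Seepage velocity v = q / n_e = 6.796e-05 / 0.17 = 0.0003998 m/day.
Travel time t = L / v = 271 / 0.0003998 = 6.779e+05 days = 1856 years.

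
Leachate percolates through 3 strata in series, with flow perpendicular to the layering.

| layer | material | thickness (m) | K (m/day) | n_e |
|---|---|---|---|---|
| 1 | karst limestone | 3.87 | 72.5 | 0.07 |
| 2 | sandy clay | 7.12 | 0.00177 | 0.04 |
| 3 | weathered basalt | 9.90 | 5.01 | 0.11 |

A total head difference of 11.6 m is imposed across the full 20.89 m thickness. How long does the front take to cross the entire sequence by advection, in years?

With flow normal to the layers, continuity requires the same specific discharge q through every layer.
Σ(b_i/K_i) = 3.87/72.5 + 7.12/0.00177 + 9.90/5.01 = 4025 d.
q = Δh / Σ(b_i/K_i) = 11.6 / 4025 = 0.002882 m/day.
In each layer the seepage velocity is v_i = q/n_i, so the layer transit time is t_i = b_i·n_i / q:
  layer 1 (karst limestone): t_1 = 3.87 × 0.07 / 0.002882 = 93.99 d
  layer 2 (sandy clay): t_2 = 7.12 × 0.04 / 0.002882 = 98.81 d
  layer 3 (weathered basalt): t_3 = 9.90 × 0.11 / 0.002882 = 377.8 d
Total t = Σ t_i = 570.6 days = 1.562 years.

1.56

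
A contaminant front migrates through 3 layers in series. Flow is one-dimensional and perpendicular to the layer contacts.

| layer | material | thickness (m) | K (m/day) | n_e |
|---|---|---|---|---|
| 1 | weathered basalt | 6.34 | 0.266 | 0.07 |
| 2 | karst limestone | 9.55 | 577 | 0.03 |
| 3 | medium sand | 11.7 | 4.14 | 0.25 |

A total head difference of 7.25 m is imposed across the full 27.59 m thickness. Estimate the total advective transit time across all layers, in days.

With flow normal to the layers, continuity requires the same specific discharge q through every layer.
Σ(b_i/K_i) = 6.34/0.266 + 9.55/577 + 11.7/4.14 = 26.68 d.
q = Δh / Σ(b_i/K_i) = 7.25 / 26.68 = 0.2718 m/day.
In each layer the seepage velocity is v_i = q/n_i, so the layer transit time is t_i = b_i·n_i / q:
  layer 1 (weathered basalt): t_1 = 6.34 × 0.07 / 0.2718 = 1.633 d
  layer 2 (karst limestone): t_2 = 9.55 × 0.03 / 0.2718 = 1.054 d
  layer 3 (medium sand): t_3 = 11.7 × 0.25 / 0.2718 = 10.76 d
Total t = Σ t_i = 13.45 days.

13.5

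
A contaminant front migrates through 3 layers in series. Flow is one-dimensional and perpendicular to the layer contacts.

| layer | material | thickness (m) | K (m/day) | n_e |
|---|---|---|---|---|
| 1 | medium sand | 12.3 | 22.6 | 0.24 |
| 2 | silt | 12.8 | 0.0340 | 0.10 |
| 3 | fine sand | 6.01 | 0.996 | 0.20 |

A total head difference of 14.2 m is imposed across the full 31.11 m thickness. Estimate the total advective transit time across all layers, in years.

With flow normal to the layers, continuity requires the same specific discharge q through every layer.
Σ(b_i/K_i) = 12.3/22.6 + 12.8/0.0340 + 6.01/0.996 = 383.0 d.
q = Δh / Σ(b_i/K_i) = 14.2 / 383.0 = 0.03707 m/day.
In each layer the seepage velocity is v_i = q/n_i, so the layer transit time is t_i = b_i·n_i / q:
  layer 1 (medium sand): t_1 = 12.3 × 0.24 / 0.03707 = 79.63 d
  layer 2 (silt): t_2 = 12.8 × 0.10 / 0.03707 = 34.53 d
  layer 3 (fine sand): t_3 = 6.01 × 0.20 / 0.03707 = 32.42 d
Total t = Σ t_i = 146.6 days = 0.4013 years.

0.401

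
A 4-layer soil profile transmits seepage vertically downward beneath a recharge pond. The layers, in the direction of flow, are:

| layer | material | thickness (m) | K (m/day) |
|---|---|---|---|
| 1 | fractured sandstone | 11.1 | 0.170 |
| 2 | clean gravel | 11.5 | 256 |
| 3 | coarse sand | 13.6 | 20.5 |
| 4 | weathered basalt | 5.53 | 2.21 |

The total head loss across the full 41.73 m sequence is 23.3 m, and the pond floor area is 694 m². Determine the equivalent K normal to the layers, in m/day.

0.609

Flow is perpendicular to layering, so the layers act in series and the equivalent K is the thickness-weighted harmonic mean.
Total thickness L = 11.1 + 11.5 + 13.6 + 5.53 = 41.73 m.
Σ(b_i/K_i) = 11.1/0.170 + 11.5/256 + 13.6/20.5 + 5.53/2.21 = 68.50 d.
K_eq = L / Σ(b_i/K_i) = 41.73 / 68.50 = 0.6092 m/day.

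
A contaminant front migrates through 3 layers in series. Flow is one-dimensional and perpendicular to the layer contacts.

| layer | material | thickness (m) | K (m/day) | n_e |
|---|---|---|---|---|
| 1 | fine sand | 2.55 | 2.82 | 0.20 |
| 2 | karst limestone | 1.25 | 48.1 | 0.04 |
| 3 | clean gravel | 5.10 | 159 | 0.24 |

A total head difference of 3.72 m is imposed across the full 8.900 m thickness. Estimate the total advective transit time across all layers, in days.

With flow normal to the layers, continuity requires the same specific discharge q through every layer.
Σ(b_i/K_i) = 2.55/2.82 + 1.25/48.1 + 5.10/159 = 0.9623 d.
q = Δh / Σ(b_i/K_i) = 3.72 / 0.9623 = 3.866 m/day.
In each layer the seepage velocity is v_i = q/n_i, so the layer transit time is t_i = b_i·n_i / q:
  layer 1 (fine sand): t_1 = 2.55 × 0.20 / 3.866 = 0.1319 d
  layer 2 (karst limestone): t_2 = 1.25 × 0.04 / 3.866 = 0.01293 d
  layer 3 (clean gravel): t_3 = 5.10 × 0.24 / 3.866 = 0.3166 d
Total t = Σ t_i = 0.4615 days.

0.461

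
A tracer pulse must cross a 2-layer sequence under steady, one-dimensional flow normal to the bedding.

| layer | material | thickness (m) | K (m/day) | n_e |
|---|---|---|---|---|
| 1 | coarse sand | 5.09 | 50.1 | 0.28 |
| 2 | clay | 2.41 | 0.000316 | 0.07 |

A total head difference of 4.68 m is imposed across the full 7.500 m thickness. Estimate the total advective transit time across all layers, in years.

With flow normal to the layers, continuity requires the same specific discharge q through every layer.
Σ(b_i/K_i) = 5.09/50.1 + 2.41/0.000316 = 7627 d.
q = Δh / Σ(b_i/K_i) = 4.68 / 7627 = 0.0006136 m/day.
In each layer the seepage velocity is v_i = q/n_i, so the layer transit time is t_i = b_i·n_i / q:
  layer 1 (coarse sand): t_1 = 5.09 × 0.28 / 0.0006136 = 2323 d
  layer 2 (clay): t_2 = 2.41 × 0.07 / 0.0006136 = 274.9 d
Total t = Σ t_i = 2597 days = 7.111 years.

7.11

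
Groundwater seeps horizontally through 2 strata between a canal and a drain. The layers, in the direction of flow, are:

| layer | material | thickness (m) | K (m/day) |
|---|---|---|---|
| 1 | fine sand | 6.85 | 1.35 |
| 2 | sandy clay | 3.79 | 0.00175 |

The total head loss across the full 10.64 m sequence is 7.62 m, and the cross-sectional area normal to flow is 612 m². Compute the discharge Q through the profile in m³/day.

Flow is perpendicular to layering, so the layers act in series and the equivalent K is the thickness-weighted harmonic mean.
Total thickness L = 6.85 + 3.79 = 10.64 m.
Σ(b_i/K_i) = 6.85/1.35 + 3.79/0.00175 = 2171 d.
K_eq = L / Σ(b_i/K_i) = 10.64 / 2171 = 0.004901 m/day.
Q = K_eq · A · (Δh/L) = 0.004901 × 612 × (7.62/10.64) = 2.148 m³/day.

2.15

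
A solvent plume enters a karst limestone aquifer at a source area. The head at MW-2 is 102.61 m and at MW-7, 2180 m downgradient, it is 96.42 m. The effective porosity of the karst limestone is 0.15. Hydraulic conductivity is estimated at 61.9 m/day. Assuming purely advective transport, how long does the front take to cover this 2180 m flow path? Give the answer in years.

Hydraulic gradient i = (102.61 − 96.42) / 2180 = 6.19 / 2180 = 0.002839.
Darcy flux q = K · i = 61.90 × 0.002839 = 0.1758 m/day.
Seepage velocity v = q / n_e = 0.1758 / 0.15 = 1.172 m/day.
Travel time t = L / v = 2180 / 1.172 = 1860 days = 5.094 years.

5.09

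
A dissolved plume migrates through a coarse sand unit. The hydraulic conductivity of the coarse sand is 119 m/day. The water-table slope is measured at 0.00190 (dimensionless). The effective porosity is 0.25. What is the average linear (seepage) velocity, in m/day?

0.904

Hydraulic gradient i = 0.00190.
Darcy flux q = K · i = 119.0 × 0.001900 = 0.2261 m/day.
Seepage velocity v = q / n_e = 0.2261 / 0.25 = 0.9044 m/day.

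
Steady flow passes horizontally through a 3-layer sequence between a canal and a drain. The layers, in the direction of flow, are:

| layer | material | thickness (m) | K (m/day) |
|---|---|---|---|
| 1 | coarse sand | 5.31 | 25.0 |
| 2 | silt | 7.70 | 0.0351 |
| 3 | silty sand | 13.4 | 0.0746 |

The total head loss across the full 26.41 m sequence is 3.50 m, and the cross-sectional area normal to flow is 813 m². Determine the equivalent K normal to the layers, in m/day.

0.0662

Flow is perpendicular to layering, so the layers act in series and the equivalent K is the thickness-weighted harmonic mean.
Total thickness L = 5.31 + 7.70 + 13.4 = 26.41 m.
Σ(b_i/K_i) = 5.31/25.0 + 7.70/0.0351 + 13.4/0.0746 = 399.2 d.
K_eq = L / Σ(b_i/K_i) = 26.41 / 399.2 = 0.06616 m/day.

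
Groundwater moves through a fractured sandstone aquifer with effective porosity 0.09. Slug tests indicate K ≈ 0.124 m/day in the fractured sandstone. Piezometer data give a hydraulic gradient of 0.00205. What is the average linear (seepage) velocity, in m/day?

0.00282

Hydraulic gradient i = 0.00205.
Darcy flux q = K · i = 0.1240 × 0.002050 = 0.0002542 m/day.
Seepage velocity v = q / n_e = 0.0002542 / 0.09 = 0.002824 m/day.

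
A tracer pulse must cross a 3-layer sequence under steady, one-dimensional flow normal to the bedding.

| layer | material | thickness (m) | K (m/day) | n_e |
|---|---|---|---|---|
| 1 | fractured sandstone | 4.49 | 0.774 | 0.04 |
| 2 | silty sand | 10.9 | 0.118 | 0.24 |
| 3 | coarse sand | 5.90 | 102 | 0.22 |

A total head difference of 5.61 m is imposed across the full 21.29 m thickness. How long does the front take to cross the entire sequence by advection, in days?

71.7

With flow normal to the layers, continuity requires the same specific discharge q through every layer.
Σ(b_i/K_i) = 4.49/0.774 + 10.9/0.118 + 5.90/102 = 98.23 d.
q = Δh / Σ(b_i/K_i) = 5.61 / 98.23 = 0.05711 m/day.
In each layer the seepage velocity is v_i = q/n_i, so the layer transit time is t_i = b_i·n_i / q:
  layer 1 (fractured sandstone): t_1 = 4.49 × 0.04 / 0.05711 = 3.145 d
  layer 2 (silty sand): t_2 = 10.9 × 0.24 / 0.05711 = 45.81 d
  layer 3 (coarse sand): t_3 = 5.90 × 0.22 / 0.05711 = 22.73 d
Total t = Σ t_i = 71.68 days.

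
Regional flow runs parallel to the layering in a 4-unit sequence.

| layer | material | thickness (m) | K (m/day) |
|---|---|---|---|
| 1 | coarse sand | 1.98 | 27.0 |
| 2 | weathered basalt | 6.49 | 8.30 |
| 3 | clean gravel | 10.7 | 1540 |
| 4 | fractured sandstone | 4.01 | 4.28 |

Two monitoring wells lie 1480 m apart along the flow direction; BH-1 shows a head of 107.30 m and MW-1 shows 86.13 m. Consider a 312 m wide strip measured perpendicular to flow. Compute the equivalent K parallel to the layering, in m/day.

Flow is parallel to layering, so each bed carries its own Darcy discharge and the transmissivities add.
Σ(K_i·b_i) = 27.0×1.98 + 8.30×6.49 + 1540×10.7 + 4.28×4.01 = 16602 m²/day.
Total thickness b = 23.18 m, so K_eq = Σ(K_i·b_i)/b = 716.2 m/day.

716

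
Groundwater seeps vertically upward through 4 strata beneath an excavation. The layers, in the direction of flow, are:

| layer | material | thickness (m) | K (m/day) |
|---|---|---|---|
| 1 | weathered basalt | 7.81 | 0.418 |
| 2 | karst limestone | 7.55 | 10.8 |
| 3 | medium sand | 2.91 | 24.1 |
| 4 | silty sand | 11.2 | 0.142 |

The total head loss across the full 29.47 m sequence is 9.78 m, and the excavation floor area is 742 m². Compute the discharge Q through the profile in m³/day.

73.8

Flow is perpendicular to layering, so the layers act in series and the equivalent K is the thickness-weighted harmonic mean.
Total thickness L = 7.81 + 7.55 + 2.91 + 11.2 = 29.47 m.
Σ(b_i/K_i) = 7.81/0.418 + 7.55/10.8 + 2.91/24.1 + 11.2/0.142 = 98.38 d.
K_eq = L / Σ(b_i/K_i) = 29.47 / 98.38 = 0.2996 m/day.
Q = K_eq · A · (Δh/L) = 0.2996 × 742 × (9.78/29.47) = 73.76 m³/day.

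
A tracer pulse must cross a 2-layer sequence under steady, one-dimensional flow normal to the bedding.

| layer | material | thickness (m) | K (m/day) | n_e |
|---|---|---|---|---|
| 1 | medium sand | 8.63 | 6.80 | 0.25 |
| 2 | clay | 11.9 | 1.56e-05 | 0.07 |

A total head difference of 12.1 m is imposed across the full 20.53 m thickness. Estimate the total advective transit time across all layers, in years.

516

With flow normal to the layers, continuity requires the same specific discharge q through every layer.
Σ(b_i/K_i) = 8.63/6.80 + 11.9/1.56e-05 = 7.628e+05 d.
q = Δh / Σ(b_i/K_i) = 12.1 / 7.628e+05 = 1.586e-05 m/day.
In each layer the seepage velocity is v_i = q/n_i, so the layer transit time is t_i = b_i·n_i / q:
  layer 1 (medium sand): t_1 = 8.63 × 0.25 / 1.586e-05 = 1.360e+05 d
  layer 2 (clay): t_2 = 11.9 × 0.07 / 1.586e-05 = 52515 d
Total t = Σ t_i = 1.885e+05 days = 516.2 years.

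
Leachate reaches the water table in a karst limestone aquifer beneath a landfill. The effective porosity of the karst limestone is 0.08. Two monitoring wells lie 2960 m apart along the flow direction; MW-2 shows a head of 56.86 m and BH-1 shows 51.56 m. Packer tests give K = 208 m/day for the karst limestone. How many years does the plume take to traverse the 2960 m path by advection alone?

1.74

Hydraulic gradient i = (56.86 − 51.56) / 2960 = 5.3 / 2960 = 0.001791.
Darcy flux q = K · i = 208.0 × 0.001791 = 0.3724 m/day.
Seepage velocity v = q / n_e = 0.3724 / 0.08 = 4.655 m/day.
Travel time t = L / v = 2960 / 4.655 = 635.8 days = 1.741 years.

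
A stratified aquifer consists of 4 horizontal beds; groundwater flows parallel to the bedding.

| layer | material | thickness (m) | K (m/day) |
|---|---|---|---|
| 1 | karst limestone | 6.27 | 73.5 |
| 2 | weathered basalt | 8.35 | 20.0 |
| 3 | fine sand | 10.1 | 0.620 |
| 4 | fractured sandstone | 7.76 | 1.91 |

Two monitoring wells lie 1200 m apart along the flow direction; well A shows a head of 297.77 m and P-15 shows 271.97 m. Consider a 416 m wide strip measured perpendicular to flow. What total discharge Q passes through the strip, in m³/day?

Flow is parallel to layering, so each bed carries its own Darcy discharge and the transmissivities add.
Σ(K_i·b_i) = 73.5×6.27 + 20.0×8.35 + 0.620×10.1 + 1.91×7.76 = 648.9 m²/day.
Hydraulic gradient i = (297.77 − 271.97) / 1200 = 25.8 / 1200 = 0.02150.
Q = Σ(K_i·b_i) · W · i = 648.9 × 416 × 0.02150 = 5804 m³/day.

5800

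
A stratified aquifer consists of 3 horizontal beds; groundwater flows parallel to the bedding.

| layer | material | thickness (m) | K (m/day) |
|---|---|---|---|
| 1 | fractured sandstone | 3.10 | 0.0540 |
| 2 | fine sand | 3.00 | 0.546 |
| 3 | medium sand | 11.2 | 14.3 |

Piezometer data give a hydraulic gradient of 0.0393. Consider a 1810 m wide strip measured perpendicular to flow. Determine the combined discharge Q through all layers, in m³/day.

Flow is parallel to layering, so each bed carries its own Darcy discharge and the transmissivities add.
Σ(K_i·b_i) = 0.0540×3.10 + 0.546×3.00 + 14.3×11.2 = 162.0 m²/day.
Hydraulic gradient i = 0.0393.
Q = Σ(K_i·b_i) · W · i = 162.0 × 1810 × 0.03930 = 11521 m³/day.

11500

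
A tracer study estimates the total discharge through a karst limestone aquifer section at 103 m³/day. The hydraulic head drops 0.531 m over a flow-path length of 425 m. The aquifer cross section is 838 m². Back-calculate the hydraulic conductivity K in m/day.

98.4

Hydraulic gradient i = Δh / L = 0.531 / 425 = 0.001249.
From Q = K·A·i, K = Q / (A·i) = 103 / (838.0 × 0.001249) = 98.38 m/day.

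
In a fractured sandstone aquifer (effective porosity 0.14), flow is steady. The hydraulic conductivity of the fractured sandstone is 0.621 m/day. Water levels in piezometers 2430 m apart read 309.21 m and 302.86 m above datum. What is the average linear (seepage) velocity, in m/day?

0.0116

Hydraulic gradient i = (309.21 − 302.86) / 2430 = 6.35 / 2430 = 0.002613.
Darcy flux q = K · i = 0.6210 × 0.002613 = 0.001623 m/day.
Seepage velocity v = q / n_e = 0.001623 / 0.14 = 0.01159 m/day.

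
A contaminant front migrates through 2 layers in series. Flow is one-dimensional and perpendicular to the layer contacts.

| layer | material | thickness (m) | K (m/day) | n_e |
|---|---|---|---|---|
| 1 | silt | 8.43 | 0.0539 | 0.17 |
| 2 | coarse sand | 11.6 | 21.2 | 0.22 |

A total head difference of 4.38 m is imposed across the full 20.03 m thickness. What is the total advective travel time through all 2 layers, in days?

143

With flow normal to the layers, continuity requires the same specific discharge q through every layer.
Σ(b_i/K_i) = 8.43/0.0539 + 11.6/21.2 = 156.9 d.
q = Δh / Σ(b_i/K_i) = 4.38 / 156.9 = 0.02791 m/day.
In each layer the seepage velocity is v_i = q/n_i, so the layer transit time is t_i = b_i·n_i / q:
  layer 1 (silt): t_1 = 8.43 × 0.17 / 0.02791 = 51.35 d
  layer 2 (coarse sand): t_2 = 11.6 × 0.22 / 0.02791 = 91.45 d
Total t = Σ t_i = 142.8 days.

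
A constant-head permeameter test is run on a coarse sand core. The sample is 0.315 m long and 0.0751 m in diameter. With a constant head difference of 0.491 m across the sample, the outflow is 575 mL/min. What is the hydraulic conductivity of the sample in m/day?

Cross-sectional area A = π·(d/2)² = π × (0.0751/2)² = 0.004430 m².
Convert discharge: 575 mL/min = 9.583e-06 m³/s.
Darcy's law rearranged: K = Q·L / (A·Δh) = 9.583e-06 × 0.315 / (0.004430 × 0.491) = 0.001388 m/s = 119.9 m/day.

120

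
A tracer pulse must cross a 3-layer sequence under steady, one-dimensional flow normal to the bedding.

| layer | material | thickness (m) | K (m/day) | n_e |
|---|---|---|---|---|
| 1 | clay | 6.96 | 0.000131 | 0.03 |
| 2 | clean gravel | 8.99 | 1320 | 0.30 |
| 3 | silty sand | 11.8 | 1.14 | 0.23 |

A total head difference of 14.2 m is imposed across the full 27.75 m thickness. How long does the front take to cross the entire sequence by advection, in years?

57.6

With flow normal to the layers, continuity requires the same specific discharge q through every layer.
Σ(b_i/K_i) = 6.96/0.000131 + 8.99/1320 + 11.8/1.14 = 53140 d.
q = Δh / Σ(b_i/K_i) = 14.2 / 53140 = 0.0002672 m/day.
In each layer the seepage velocity is v_i = q/n_i, so the layer transit time is t_i = b_i·n_i / q:
  layer 1 (clay): t_1 = 6.96 × 0.03 / 0.0002672 = 781.4 d
  layer 2 (clean gravel): t_2 = 8.99 × 0.30 / 0.0002672 = 10093 d
  layer 3 (silty sand): t_3 = 11.8 × 0.23 / 0.0002672 = 10157 d
Total t = Σ t_i = 21031 days = 57.58 years.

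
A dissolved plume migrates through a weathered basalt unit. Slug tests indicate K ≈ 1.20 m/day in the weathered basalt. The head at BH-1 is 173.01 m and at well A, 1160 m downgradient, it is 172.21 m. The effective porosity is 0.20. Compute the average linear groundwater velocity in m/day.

0.00414

Hydraulic gradient i = (173.01 − 172.21) / 1160 = 0.8 / 1160 = 0.0006897.
Darcy flux q = K · i = 1.200 × 0.0006897 = 0.0008276 m/day.
Seepage velocity v = q / n_e = 0.0008276 / 0.20 = 0.004138 m/day.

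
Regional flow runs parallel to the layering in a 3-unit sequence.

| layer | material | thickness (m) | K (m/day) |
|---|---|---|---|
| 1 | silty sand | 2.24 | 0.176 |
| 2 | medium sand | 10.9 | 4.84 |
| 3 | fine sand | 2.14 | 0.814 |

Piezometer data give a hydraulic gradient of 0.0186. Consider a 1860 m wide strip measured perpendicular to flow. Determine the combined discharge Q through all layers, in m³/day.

1900

Flow is parallel to layering, so each bed carries its own Darcy discharge and the transmissivities add.
Σ(K_i·b_i) = 0.176×2.24 + 4.84×10.9 + 0.814×2.14 = 54.89 m²/day.
Hydraulic gradient i = 0.0186.
Q = Σ(K_i·b_i) · W · i = 54.89 × 1860 × 0.01860 = 1899 m³/day.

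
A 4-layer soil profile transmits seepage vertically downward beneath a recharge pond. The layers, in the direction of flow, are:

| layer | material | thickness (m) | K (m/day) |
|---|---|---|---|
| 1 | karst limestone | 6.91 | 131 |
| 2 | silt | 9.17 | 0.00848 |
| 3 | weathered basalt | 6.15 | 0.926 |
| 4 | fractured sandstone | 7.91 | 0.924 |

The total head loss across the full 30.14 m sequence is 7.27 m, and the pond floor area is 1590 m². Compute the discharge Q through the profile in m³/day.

10.5

Flow is perpendicular to layering, so the layers act in series and the equivalent K is the thickness-weighted harmonic mean.
Total thickness L = 6.91 + 9.17 + 6.15 + 7.91 = 30.14 m.
Σ(b_i/K_i) = 6.91/131 + 9.17/0.00848 + 6.15/0.926 + 7.91/0.924 = 1097 d.
K_eq = L / Σ(b_i/K_i) = 30.14 / 1097 = 0.02748 m/day.
Q = K_eq · A · (Δh/L) = 0.02748 × 1590 × (7.27/30.14) = 10.54 m³/day.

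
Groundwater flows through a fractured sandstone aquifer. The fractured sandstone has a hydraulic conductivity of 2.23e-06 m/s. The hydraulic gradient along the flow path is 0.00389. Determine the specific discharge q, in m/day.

Convert K: 2.23e-06 m/s × 86400 = 0.1927 m/day.
Hydraulic gradient i = 0.00389.
Specific discharge q = K · i = 0.1927 × 0.003890 = 0.0007495 m/day.

0.000749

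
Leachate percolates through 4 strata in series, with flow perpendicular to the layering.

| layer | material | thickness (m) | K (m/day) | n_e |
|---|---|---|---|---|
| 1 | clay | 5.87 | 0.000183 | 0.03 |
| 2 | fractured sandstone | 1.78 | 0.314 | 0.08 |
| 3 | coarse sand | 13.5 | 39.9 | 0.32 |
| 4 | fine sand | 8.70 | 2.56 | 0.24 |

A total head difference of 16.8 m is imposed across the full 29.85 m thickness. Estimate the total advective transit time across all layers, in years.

With flow normal to the layers, continuity requires the same specific discharge q through every layer.
Σ(b_i/K_i) = 5.87/0.000183 + 1.78/0.314 + 13.5/39.9 + 8.70/2.56 = 32086 d.
q = Δh / Σ(b_i/K_i) = 16.8 / 32086 = 0.0005236 m/day.
In each layer the seepage velocity is v_i = q/n_i, so the layer transit time is t_i = b_i·n_i / q:
  layer 1 (clay): t_1 = 5.87 × 0.03 / 0.0005236 = 336.3 d
  layer 2 (fractured sandstone): t_2 = 1.78 × 0.08 / 0.0005236 = 272.0 d
  layer 3 (coarse sand): t_3 = 13.5 × 0.32 / 0.0005236 = 8251 d
  layer 4 (fine sand): t_4 = 8.70 × 0.24 / 0.0005236 = 3988 d
Total t = Σ t_i = 12847 days = 35.17 years.

35.2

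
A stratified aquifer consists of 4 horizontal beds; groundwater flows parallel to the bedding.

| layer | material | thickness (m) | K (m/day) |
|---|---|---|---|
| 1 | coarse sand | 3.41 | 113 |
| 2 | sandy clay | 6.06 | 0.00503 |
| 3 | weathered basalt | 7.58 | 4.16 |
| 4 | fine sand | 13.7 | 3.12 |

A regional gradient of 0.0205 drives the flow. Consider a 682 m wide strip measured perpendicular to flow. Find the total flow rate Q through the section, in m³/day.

Flow is parallel to layering, so each bed carries its own Darcy discharge and the transmissivities add.
Σ(K_i·b_i) = 113×3.41 + 0.00503×6.06 + 4.16×7.58 + 3.12×13.7 = 459.6 m²/day.
Hydraulic gradient i = 0.0205.
Q = Σ(K_i·b_i) · W · i = 459.6 × 682 × 0.02050 = 6426 m³/day.

6430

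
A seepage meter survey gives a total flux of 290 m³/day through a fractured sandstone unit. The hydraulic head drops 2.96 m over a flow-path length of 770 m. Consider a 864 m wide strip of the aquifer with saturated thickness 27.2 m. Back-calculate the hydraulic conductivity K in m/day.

Cross-sectional area A = 864 × 27.2 = 23501 m².
Hydraulic gradient i = Δh / L = 2.96 / 770 = 0.003844.
From Q = K·A·i, K = Q / (A·i) = 290 / (23501 × 0.003844) = 3.210 m/day.

3.21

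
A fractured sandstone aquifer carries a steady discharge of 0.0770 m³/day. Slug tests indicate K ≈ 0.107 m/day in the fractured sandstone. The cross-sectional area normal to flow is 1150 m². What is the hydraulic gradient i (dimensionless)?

From Q = K·A·i, i = Q / (K·A) = 0.0770 / (0.1070 × 1150) = 0.0006258.

0.000626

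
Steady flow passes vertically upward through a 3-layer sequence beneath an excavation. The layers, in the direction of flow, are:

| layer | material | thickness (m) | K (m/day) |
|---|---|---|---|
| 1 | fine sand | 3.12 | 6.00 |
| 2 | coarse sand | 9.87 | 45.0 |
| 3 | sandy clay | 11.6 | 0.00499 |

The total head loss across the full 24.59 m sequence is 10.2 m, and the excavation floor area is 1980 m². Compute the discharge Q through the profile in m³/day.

8.68

Flow is perpendicular to layering, so the layers act in series and the equivalent K is the thickness-weighted harmonic mean.
Total thickness L = 3.12 + 9.87 + 11.6 = 24.59 m.
Σ(b_i/K_i) = 3.12/6.00 + 9.87/45.0 + 11.6/0.00499 = 2325 d.
K_eq = L / Σ(b_i/K_i) = 24.59 / 2325 = 0.01057 m/day.
Q = K_eq · A · (Δh/L) = 0.01057 × 1980 × (10.2/24.59) = 8.685 m³/day.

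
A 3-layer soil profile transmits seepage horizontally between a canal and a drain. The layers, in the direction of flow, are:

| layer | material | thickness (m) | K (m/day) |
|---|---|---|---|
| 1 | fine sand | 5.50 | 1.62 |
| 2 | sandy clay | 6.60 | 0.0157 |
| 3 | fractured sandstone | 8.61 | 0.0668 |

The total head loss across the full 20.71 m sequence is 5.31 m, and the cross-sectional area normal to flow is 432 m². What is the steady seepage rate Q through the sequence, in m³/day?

4.15

Flow is perpendicular to layering, so the layers act in series and the equivalent K is the thickness-weighted harmonic mean.
Total thickness L = 5.50 + 6.60 + 8.61 = 20.71 m.
Σ(b_i/K_i) = 5.50/1.62 + 6.60/0.0157 + 8.61/0.0668 = 552.7 d.
K_eq = L / Σ(b_i/K_i) = 20.71 / 552.7 = 0.03747 m/day.
Q = K_eq · A · (Δh/L) = 0.03747 × 432 × (5.31/20.71) = 4.151 m³/day.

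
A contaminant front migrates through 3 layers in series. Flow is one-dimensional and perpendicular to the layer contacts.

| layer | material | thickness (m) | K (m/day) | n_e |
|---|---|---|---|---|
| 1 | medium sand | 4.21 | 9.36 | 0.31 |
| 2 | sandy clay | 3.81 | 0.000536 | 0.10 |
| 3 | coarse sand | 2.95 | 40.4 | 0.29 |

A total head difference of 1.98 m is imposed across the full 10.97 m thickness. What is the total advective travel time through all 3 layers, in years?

25.0

With flow normal to the layers, continuity requires the same specific discharge q through every layer.
Σ(b_i/K_i) = 4.21/9.36 + 3.81/0.000536 + 2.95/40.4 = 7109 d.
q = Δh / Σ(b_i/K_i) = 1.98 / 7109 = 0.0002785 m/day.
In each layer the seepage velocity is v_i = q/n_i, so the layer transit time is t_i = b_i·n_i / q:
  layer 1 (medium sand): t_1 = 4.21 × 0.31 / 0.0002785 = 4686 d
  layer 2 (sandy clay): t_2 = 3.81 × 0.10 / 0.0002785 = 1368 d
  layer 3 (coarse sand): t_3 = 2.95 × 0.29 / 0.0002785 = 3071 d
Total t = Σ t_i = 9125 days = 24.98 years.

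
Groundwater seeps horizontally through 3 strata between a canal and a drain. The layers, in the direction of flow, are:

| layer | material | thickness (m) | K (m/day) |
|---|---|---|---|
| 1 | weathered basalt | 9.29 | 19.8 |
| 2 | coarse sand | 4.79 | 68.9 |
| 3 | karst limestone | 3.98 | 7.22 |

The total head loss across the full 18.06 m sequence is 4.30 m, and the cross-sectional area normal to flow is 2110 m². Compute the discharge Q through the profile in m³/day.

8320

Flow is perpendicular to layering, so the layers act in series and the equivalent K is the thickness-weighted harmonic mean.
Total thickness L = 9.29 + 4.79 + 3.98 = 18.06 m.
Σ(b_i/K_i) = 9.29/19.8 + 4.79/68.9 + 3.98/7.22 = 1.090 d.
K_eq = L / Σ(b_i/K_i) = 18.06 / 1.090 = 16.57 m/day.
Q = K_eq · A · (Δh/L) = 16.57 × 2110 × (4.30/18.06) = 8324 m³/day.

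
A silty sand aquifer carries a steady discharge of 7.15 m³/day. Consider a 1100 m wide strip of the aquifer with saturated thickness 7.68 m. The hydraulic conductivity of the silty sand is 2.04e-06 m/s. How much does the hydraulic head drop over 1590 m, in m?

Convert K: 2.04e-06 m/s × 86400 = 0.1763 m/day.
Cross-sectional area A = 1100 × 7.68 = 8448 m².
From Q = K·A·i, i = Q / (K·A) = 7.15 / (0.1763 × 8448) = 0.004802.
Head loss Δh = i · L = 0.004802 × 1590 = 7.635 m.

7.63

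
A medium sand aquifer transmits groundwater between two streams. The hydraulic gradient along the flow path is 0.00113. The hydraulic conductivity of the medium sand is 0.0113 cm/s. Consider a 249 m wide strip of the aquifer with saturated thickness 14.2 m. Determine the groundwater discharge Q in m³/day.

Convert K: 0.0113 cm/s × 864 = 9.763 m/day.
Cross-sectional area A = 249 × 14.2 = 3536 m².
Hydraulic gradient i = 0.00113.
Darcy's law: Q = K · A · i = 9.763 × 3536 × 0.001130 = 39.01 m³/day.

39.0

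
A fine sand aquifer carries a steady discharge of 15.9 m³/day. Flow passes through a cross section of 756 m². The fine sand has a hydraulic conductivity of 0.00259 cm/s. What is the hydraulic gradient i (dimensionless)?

0.00940

Convert K: 0.00259 cm/s × 864 = 2.238 m/day.
From Q = K·A·i, i = Q / (K·A) = 15.9 / (2.238 × 756.0) = 0.009399.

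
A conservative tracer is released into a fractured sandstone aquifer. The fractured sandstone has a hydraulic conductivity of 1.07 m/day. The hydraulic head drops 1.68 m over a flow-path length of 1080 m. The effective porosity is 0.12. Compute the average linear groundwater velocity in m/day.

Hydraulic gradient i = Δh / L = 1.68 / 1080 = 0.001556.
Darcy flux q = K · i = 1.070 × 0.001556 = 0.001664 m/day.
Seepage velocity v = q / n_e = 0.001664 / 0.12 = 0.01387 m/day.

0.0139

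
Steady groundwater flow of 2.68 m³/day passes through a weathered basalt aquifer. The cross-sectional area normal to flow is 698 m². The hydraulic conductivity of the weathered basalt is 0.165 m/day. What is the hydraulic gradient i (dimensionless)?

From Q = K·A·i, i = Q / (K·A) = 2.68 / (0.1650 × 698.0) = 0.02327.

0.0233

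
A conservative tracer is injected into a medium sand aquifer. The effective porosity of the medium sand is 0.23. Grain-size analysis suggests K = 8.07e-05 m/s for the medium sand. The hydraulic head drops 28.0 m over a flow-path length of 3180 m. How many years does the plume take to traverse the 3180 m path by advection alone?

Convert K: 8.07e-05 m/s × 86400 = 6.972 m/day.
Hydraulic gradient i = Δh / L = 28.0 / 3180 = 0.008805.
Darcy flux q = K · i = 6.972 × 0.008805 = 0.06139 m/day.
Seepage velocity v = q / n_e = 0.06139 / 0.23 = 0.2669 m/day.
Travel time t = L / v = 3180 / 0.2669 = 11913 days = 32.62 years.

32.6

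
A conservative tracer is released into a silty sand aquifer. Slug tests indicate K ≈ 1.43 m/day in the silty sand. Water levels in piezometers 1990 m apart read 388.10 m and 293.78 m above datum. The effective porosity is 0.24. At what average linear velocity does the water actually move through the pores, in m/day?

Hydraulic gradient i = (388.10 − 293.78) / 1990 = 94.32 / 1990 = 0.04740.
Darcy flux q = K · i = 1.430 × 0.04740 = 0.06778 m/day.
Seepage velocity v = q / n_e = 0.06778 / 0.24 = 0.2824 m/day.

0.282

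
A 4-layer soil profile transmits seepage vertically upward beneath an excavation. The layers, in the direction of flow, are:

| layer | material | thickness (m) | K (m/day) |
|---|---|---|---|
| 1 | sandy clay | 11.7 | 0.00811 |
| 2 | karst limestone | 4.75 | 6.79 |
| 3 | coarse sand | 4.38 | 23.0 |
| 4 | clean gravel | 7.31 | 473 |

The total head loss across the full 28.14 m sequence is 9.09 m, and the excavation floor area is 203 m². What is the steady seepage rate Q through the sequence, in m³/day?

1.28

Flow is perpendicular to layering, so the layers act in series and the equivalent K is the thickness-weighted harmonic mean.
Total thickness L = 11.7 + 4.75 + 4.38 + 7.31 = 28.14 m.
Σ(b_i/K_i) = 11.7/0.00811 + 4.75/6.79 + 4.38/23.0 + 7.31/473 = 1444 d.
K_eq = L / Σ(b_i/K_i) = 28.14 / 1444 = 0.01949 m/day.
Q = K_eq · A · (Δh/L) = 0.01949 × 203 × (9.09/28.14) = 1.278 m³/day.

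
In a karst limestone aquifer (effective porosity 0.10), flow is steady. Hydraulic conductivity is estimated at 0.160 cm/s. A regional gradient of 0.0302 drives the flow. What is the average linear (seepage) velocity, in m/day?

Convert K: 0.160 cm/s × 864 = 138.2 m/day.
Hydraulic gradient i = 0.0302.
Darcy flux q = K · i = 138.2 × 0.03020 = 4.175 m/day.
Seepage velocity v = q / n_e = 4.175 / 0.10 = 41.75 m/day.

41.7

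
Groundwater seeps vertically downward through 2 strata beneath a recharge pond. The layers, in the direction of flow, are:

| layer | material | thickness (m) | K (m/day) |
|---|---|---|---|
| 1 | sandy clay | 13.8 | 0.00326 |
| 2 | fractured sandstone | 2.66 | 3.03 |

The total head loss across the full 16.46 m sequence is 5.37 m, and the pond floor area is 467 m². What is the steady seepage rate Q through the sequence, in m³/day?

Flow is perpendicular to layering, so the layers act in series and the equivalent K is the thickness-weighted harmonic mean.
Total thickness L = 13.8 + 2.66 = 16.46 m.
Σ(b_i/K_i) = 13.8/0.00326 + 2.66/3.03 = 4234 d.
K_eq = L / Σ(b_i/K_i) = 16.46 / 4234 = 0.003888 m/day.
Q = K_eq · A · (Δh/L) = 0.003888 × 467 × (5.37/16.46) = 0.5923 m³/day.

0.592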